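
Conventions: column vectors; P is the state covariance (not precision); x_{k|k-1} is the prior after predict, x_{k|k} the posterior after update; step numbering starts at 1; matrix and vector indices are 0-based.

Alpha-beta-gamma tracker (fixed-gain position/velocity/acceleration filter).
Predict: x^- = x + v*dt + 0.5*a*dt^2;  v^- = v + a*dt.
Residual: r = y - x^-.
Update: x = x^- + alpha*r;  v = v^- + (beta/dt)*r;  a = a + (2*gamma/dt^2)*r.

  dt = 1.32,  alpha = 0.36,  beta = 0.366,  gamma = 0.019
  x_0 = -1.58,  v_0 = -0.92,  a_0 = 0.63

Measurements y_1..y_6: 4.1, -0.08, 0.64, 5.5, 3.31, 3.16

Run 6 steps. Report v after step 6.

step 1: x_pred=-2.2455  r=6.3455  x^+=0.0389  v^+=1.6710  a^+=0.7684
step 2: x_pred=2.9141  r=-2.9941  x^+=1.8362  v^+=1.8552  a^+=0.7031
step 3: x_pred=4.8975  r=-4.2575  x^+=3.3648  v^+=1.6027  a^+=0.6102
step 4: x_pred=6.0121  r=-0.5121  x^+=5.8277  v^+=2.2663  a^+=0.5991
step 5: x_pred=9.3411  r=-6.0311  x^+=7.1699  v^+=1.3848  a^+=0.4675
step 6: x_pred=9.4051  r=-6.2451  x^+=7.1569  v^+=0.2703  a^+=0.3313

v_post = 0.2703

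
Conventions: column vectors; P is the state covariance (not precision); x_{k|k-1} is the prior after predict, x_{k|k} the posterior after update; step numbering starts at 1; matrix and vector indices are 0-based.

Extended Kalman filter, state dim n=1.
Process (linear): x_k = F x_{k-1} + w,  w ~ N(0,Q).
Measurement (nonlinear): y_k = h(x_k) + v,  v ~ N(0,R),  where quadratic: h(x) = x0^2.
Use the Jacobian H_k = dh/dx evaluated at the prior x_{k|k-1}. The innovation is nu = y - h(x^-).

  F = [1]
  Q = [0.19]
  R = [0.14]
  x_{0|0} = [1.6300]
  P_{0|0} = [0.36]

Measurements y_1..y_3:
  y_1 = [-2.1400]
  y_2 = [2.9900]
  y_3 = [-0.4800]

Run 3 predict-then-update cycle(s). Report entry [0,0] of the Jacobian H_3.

H_jac[0,0] = 3.1024

step 1: x^-=[1.6300]  P^-=[0.5500]  H_jac=[3.2600]  S=[5.9852]  K=[0.2996]  nu=[-4.7969]  x^+=[0.1930]  P^+=[0.0129]
step 2: x^-=[0.1930]  P^-=[0.2029]  H_jac=[0.3860]  S=[0.1702]  K=[0.4600]  nu=[2.9528]  x^+=[1.5512]  P^+=[0.1669]
step 3: x^-=[1.5512]  P^-=[0.3569]  H_jac=[3.1024]  S=[3.5745]  K=[0.3097]  nu=[-2.8861]  x^+=[0.6573]  P^+=[0.0140]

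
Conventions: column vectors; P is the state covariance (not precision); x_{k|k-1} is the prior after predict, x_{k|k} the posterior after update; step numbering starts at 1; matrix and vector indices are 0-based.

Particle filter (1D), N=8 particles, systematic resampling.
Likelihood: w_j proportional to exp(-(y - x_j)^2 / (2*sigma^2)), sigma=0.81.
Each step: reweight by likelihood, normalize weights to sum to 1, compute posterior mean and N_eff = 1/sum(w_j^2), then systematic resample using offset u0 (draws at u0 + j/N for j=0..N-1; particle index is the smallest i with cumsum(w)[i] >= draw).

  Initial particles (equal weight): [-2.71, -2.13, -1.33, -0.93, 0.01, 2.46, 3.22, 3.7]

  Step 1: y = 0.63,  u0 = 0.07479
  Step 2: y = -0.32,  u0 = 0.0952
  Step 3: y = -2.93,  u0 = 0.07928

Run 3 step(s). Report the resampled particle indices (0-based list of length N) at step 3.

step 1: w=[0.0002, 0.0029, 0.0513, 0.1499, 0.7146, 0.0746, 0.0058, 0.0007]  mean=-0.0023  Neff=1.8471  idx=[3, 3, 4, 4, 4, 4, 4, 5]
step 2: w=[0.1232, 0.1232, 0.1506, 0.1506, 0.1506, 0.1506, 0.1506, 0.0005]  mean=-0.2206  Neff=6.9542  idx=[0, 1, 2, 3, 4, 5, 5, 6]
step 3: w=[0.4599, 0.4599, 0.0134, 0.0134, 0.0134, 0.0134, 0.0134, 0.0134]  mean=-0.8546  Neff=2.3578  idx=[0, 0, 0, 0, 1, 1, 1, 4]

resampled_idx = [0, 0, 0, 0, 1, 1, 1, 4]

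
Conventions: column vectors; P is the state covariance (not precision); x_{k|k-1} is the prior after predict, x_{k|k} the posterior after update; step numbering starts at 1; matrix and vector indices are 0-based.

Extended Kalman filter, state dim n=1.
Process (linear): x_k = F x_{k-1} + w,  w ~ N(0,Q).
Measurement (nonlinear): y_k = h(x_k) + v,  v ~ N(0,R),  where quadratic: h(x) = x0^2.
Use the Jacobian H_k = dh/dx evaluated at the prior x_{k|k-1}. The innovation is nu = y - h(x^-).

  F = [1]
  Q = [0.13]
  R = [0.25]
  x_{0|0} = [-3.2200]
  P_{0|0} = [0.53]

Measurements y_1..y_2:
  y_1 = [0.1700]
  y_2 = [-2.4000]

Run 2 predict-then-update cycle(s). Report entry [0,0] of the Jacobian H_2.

step 1: x^-=[-3.2200]  P^-=[0.6600]  H_jac=[-6.4400]  S=[27.6226]  K=[-0.1539]  nu=[-10.1984]  x^+=[-1.6507]  P^+=[0.0060]
step 2: x^-=[-1.6507]  P^-=[0.1360]  H_jac=[-3.3015]  S=[1.7321]  K=[-0.2592]  nu=[-5.1249]  x^+=[-0.3225]  P^+=[0.0196]

H_jac[0,0] = -3.3015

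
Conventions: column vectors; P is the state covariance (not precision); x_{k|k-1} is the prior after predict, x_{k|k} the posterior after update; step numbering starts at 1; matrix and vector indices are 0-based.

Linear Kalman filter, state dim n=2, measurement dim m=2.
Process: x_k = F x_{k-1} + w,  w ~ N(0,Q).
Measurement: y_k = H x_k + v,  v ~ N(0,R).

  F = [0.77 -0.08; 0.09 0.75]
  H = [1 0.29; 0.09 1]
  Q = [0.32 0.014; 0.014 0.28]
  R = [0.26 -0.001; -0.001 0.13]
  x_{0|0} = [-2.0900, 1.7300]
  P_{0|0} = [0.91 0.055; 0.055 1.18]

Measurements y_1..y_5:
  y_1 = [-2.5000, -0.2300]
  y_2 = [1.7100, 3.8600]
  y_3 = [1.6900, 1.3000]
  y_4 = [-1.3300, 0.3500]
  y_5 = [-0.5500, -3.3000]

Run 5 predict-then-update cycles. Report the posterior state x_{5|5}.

step 1: x^-=[-1.7477, 1.1094]  P^-=[0.8603 0.0376; 0.0376 0.9585]  S=[1.2228 0.3930; 0.3930 1.1023]  K=[0.7668 -0.1690; -0.0253 0.8817]  nu=[-1.0740, -1.1821]  x^+=[-2.3715, 0.0943]  P^+=[0.2117 -0.0418; -0.0418 0.1184]
step 2: x^-=[-1.8336, -0.1427]  P^-=[0.4514 -0.0023; -0.0023 0.3427]  S=[0.7389 0.1367; 0.1367 0.4759]  K=[0.6285 -0.0999; -0.0018 0.7201]  nu=[3.5850, 4.1677]  x^+=[0.0032, 2.8521]  P^+=[0.1719 -0.0291; -0.0291 0.0962]
step 3: x^-=[-0.2257, 2.1394]  P^-=[0.4261 0.0036; 0.0036 0.3316]  S=[0.7161 0.1372; 0.1372 0.4657]  K=[0.6139 -0.0908; 0.0029 0.7119]  nu=[1.2953, -0.8191]  x^+=[0.6439, 1.5600]  P^+=[0.1677 -0.0275; -0.0275 0.0950]
step 4: x^-=[0.3710, 1.2280]  P^-=[0.4234 0.0042; 0.0042 0.3311]  S=[0.7137 0.1375; 0.1375 0.4653]  K=[0.6123 -0.0899; 0.0034 0.7114]  nu=[-2.0571, -0.9114]  x^+=[-0.8066, 0.5726]  P^+=[0.1672 -0.0273; -0.0273 0.0949]
step 5: x^-=[-0.6669, 0.3568]  P^-=[0.4231 0.0043; 0.0043 0.3311]  S=[0.7135 0.1375; 0.1375 0.4653]  K=[0.6121 -0.0898; 0.0035 0.7114]  nu=[0.0134, -3.5968]  x^+=[-0.3356, -2.2017]  P^+=[0.1672 -0.0273; -0.0273 0.0949]

x_post = [-0.3356, -2.2017]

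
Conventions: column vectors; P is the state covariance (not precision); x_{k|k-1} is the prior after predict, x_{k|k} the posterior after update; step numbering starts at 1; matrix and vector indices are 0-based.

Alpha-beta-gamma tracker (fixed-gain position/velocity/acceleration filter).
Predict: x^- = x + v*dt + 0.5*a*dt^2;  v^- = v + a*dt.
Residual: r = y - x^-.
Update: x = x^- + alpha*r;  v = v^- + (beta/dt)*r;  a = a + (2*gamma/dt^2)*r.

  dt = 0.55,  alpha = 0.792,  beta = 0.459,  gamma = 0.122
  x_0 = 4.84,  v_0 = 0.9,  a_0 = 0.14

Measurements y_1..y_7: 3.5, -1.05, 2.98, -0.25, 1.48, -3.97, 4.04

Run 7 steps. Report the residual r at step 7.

resid = 8.9532

step 1: x_pred=5.3562  r=-1.8562  x^+=3.8861  v^+=-0.5721  a^+=-1.3572
step 2: x_pred=3.3662  r=-4.4162  x^+=-0.1314  v^+=-5.0040  a^+=-4.9193
step 3: x_pred=-3.6277  r=6.6077  x^+=1.6056  v^+=-2.1952  a^+=0.4105
step 4: x_pred=0.4603  r=-0.7103  x^+=-0.1023  v^+=-2.5622  a^+=-0.1624
step 5: x_pred=-1.5361  r=3.0161  x^+=0.8527  v^+=-0.1345  a^+=2.2704
step 6: x_pred=1.1220  r=-5.0920  x^+=-2.9109  v^+=-3.1354  a^+=-1.8370
step 7: x_pred=-4.9132  r=8.9532  x^+=2.1777  v^+=3.3261  a^+=5.3848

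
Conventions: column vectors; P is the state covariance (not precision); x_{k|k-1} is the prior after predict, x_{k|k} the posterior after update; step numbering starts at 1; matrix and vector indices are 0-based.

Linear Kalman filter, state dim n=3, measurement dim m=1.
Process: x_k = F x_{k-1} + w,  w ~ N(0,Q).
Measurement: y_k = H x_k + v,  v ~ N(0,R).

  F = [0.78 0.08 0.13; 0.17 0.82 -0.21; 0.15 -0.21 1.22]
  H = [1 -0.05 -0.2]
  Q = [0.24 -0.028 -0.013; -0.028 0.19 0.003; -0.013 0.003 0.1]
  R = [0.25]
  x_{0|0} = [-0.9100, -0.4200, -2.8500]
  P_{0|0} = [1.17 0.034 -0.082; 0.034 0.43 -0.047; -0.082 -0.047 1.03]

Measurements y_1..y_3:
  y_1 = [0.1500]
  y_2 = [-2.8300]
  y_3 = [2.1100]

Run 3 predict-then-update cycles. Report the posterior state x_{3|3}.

x_post = [-0.5014, 1.1451, -5.9261]

step 1: x^-=[-1.1139, 0.0994, -3.5253]  P^-=[0.9586 0.1568 0.1919; 0.1568 0.5899 -0.3656; 0.1919 -0.3656 1.6703]  S=[1.1771]  K=[0.7751; 0.1703; -0.1052]  nu=[0.5638]  x^+=[-0.6769, 0.1954, -3.5846]  P^+=[0.2514 0.0015 0.2879; 0.0015 0.5557 -0.3446; 0.2879 -0.3446 1.6572]
step 2: x^-=[-0.9783, 0.7979, -4.5158]  P^-=[0.4759 -0.0742 0.5251; -0.0742 0.7425 -0.8200; 0.5251 -0.8200 2.8786]  S=[0.6239]  K=[0.6004; 0.0844; -0.0155]  nu=[-2.7149]  x^+=[-2.6085, 0.5689, -4.4738]  P^+=[0.2510 -0.1058 0.5309; -0.1058 0.7381 -0.8192; 0.5309 -0.8192 2.8785]
step 3: x^-=[-2.5707, 0.9626, -5.9688]  P^-=[0.5235 -0.2428 0.9345; -0.2428 1.0352 -1.6267; 0.9345 -1.6267 5.0432]  S=[0.5958]  K=[0.5854; 0.0516; 0.0121]  nu=[3.5351]  x^+=[-0.5014, 1.1451, -5.9261]  P^+=[0.3194 -0.2608 0.9303; -0.2608 1.0336 -1.6270; 0.9303 -1.6270 5.0432]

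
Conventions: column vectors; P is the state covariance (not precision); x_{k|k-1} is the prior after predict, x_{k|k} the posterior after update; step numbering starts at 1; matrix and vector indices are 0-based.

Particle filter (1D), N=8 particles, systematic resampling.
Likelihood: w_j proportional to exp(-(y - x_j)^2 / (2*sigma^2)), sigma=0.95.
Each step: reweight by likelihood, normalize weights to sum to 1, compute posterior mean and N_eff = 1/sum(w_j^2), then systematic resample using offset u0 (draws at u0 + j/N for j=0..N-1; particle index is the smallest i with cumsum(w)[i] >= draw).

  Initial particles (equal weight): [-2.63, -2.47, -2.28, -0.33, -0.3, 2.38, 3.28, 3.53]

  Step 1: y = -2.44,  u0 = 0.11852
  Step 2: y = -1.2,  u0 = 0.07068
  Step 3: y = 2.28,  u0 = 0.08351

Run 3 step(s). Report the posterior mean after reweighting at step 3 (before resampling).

step 1: w=[0.3132, 0.3194, 0.3150, 0.0271, 0.0253, 0.0000, 0.0000, 0.0000]  mean=-2.3474  Neff=3.3254  idx=[0, 0, 1, 1, 1, 2, 2, 4]
step 2: w=[0.0905, 0.0905, 0.1150, 0.1150, 0.1150, 0.1473, 0.1473, 0.1794]  mean=-2.0537  Neff=7.5970  idx=[0, 2, 3, 4, 5, 6, 7, 7]
step 3: w=[0.0000, 0.0001, 0.0001, 0.0001, 0.0002, 0.0002, 0.4997, 0.4997]  mean=-0.3013  Neff=2.0026  idx=[6, 6, 6, 6, 7, 7, 7, 7]

post_mean = -0.3013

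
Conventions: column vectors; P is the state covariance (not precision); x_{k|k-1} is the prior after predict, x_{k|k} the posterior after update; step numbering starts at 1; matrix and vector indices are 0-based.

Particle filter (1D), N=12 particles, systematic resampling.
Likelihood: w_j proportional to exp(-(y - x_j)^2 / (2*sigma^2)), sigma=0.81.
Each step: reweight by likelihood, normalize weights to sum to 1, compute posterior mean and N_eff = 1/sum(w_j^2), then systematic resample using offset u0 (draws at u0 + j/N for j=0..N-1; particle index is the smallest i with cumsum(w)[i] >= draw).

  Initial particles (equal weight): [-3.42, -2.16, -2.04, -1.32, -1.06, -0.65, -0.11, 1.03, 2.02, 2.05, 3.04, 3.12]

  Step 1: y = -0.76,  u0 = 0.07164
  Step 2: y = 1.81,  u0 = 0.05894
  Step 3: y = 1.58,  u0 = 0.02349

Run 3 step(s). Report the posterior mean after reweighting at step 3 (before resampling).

post_mean = 0.9983

step 1: w=[0.0011, 0.0555, 0.0709, 0.1947, 0.2308, 0.2450, 0.1792, 0.0215, 0.0007, 0.0006, 0.0000, 0.0000]  mean=-0.9242  Neff=5.2121  idx=[2, 3, 3, 3, 4, 4, 5, 5, 5, 6, 6, 7]
step 2: w=[0.0000, 0.0007, 0.0007, 0.0007, 0.0024, 0.0024, 0.0127, 0.0127, 0.0127, 0.0768, 0.0768, 0.8015]  mean=0.7760  Neff=1.5275  idx=[9, 10, 11, 11, 11, 11, 11, 11, 11, 11, 11, 11]
step 3: w=[0.0139, 0.0139, 0.0972, 0.0972, 0.0972, 0.0972, 0.0972, 0.0972, 0.0972, 0.0972, 0.0972, 0.0972]  mean=0.9983  Neff=10.5365  idx=[1, 2, 3, 4, 5, 6, 7, 7, 8, 9, 10, 11]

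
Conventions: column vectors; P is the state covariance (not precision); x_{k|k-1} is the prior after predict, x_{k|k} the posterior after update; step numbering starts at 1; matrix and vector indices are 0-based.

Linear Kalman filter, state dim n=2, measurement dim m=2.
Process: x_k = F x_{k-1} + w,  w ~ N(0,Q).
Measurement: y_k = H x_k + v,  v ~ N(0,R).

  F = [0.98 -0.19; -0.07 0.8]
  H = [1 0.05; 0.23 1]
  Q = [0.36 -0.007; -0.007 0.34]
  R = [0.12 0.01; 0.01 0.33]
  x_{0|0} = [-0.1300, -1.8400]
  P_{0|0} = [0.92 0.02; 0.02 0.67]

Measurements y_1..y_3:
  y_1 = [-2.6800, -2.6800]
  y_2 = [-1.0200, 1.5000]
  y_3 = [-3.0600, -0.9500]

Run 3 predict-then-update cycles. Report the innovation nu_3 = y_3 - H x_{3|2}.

step 1: x^-=[0.2222, -1.4629]  P^-=[1.2603 -0.1560; -0.1560 0.7711]  S=[1.3666 0.1806; 0.1806 1.0960]  K=[0.9204 -0.0295; -0.1785 0.7002]  nu=[-2.8291, -1.2682]  x^+=[-2.3442, -1.8460]  P^+=[0.1115 -0.0262; -0.0262 0.2353]
step 2: x^-=[-1.9466, -1.3127]  P^-=[0.4853 -0.0713; -0.0713 0.4941]  S=[0.5994 0.0742; 0.0742 0.8170]  K=[0.8066 -0.0239; -0.1518 0.5985]  nu=[0.9922, 3.2604]  x^+=[-1.2242, 0.4880]  P^+=[0.0977 -0.0223; -0.0223 0.2011]
step 3: x^-=[-1.2924, 0.4761]  P^-=[0.4694 -0.0620; -0.0620 0.4717]  S=[0.5843 0.0788; 0.0788 0.7980]  K=[0.8008 -0.0215; -0.1450 0.5875]  nu=[-1.7914, -1.1289]  x^+=[-2.7027, 0.0727]  P^+=[0.0970 -0.0214; -0.0214 0.1974]

innov = [-1.7914, -1.1289]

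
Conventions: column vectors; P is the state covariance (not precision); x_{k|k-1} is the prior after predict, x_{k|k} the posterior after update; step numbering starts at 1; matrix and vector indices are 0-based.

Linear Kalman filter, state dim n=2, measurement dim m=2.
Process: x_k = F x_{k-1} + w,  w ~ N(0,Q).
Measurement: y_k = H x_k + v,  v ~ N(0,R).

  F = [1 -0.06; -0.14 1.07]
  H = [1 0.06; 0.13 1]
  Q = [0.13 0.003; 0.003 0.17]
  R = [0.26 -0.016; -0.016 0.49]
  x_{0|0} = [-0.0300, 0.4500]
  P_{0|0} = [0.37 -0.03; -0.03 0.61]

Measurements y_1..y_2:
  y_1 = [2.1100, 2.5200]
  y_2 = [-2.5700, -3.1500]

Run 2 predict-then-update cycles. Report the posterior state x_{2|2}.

step 1: x^-=[-0.0570, 0.4857]  P^-=[0.5058 -0.1203; -0.1203 0.8846]  S=[0.7545 -0.0184; -0.0184 1.3519]  K=[0.6600 -0.0314; -0.0734 0.6418]  nu=[2.1379, 2.0417]  x^+=[1.2900, 1.6390]  P^+=[0.1750 -0.0487; -0.0487 0.3220]
step 2: x^-=[1.1916, 1.5732]  P^-=[0.3120 -0.0947; -0.0947 0.5567]  S=[0.5627 -0.0374; -0.0374 1.0273]  K=[0.5423 -0.0329; -0.0738 0.5272]  nu=[-3.8560, -4.8781]  x^+=[-0.7388, -0.7138]  P^+=[0.1441 -0.0435; -0.0435 0.2652]

x_post = [-0.7388, -0.7138]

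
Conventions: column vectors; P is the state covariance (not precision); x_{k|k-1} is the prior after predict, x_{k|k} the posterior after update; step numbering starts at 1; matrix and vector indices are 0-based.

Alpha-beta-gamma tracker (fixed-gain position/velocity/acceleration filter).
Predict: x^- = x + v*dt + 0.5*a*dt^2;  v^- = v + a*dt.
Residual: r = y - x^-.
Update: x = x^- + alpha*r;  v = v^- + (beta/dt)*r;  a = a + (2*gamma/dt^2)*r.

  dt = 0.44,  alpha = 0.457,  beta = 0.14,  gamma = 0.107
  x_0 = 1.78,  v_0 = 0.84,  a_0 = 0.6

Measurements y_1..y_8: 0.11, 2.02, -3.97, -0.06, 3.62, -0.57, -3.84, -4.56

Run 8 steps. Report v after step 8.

step 1: x_pred=2.2077  r=-2.0977  x^+=1.2490  v^+=0.4366  a^+=-1.7187
step 2: x_pred=1.2748  r=0.7452  x^+=1.6153  v^+=-0.0826  a^+=-0.8949
step 3: x_pred=1.4924  r=-5.4624  x^+=-1.0039  v^+=-2.2144  a^+=-6.9329
step 4: x_pred=-2.6494  r=2.5894  x^+=-1.4660  v^+=-4.4409  a^+=-4.0707
step 5: x_pred=-3.8141  r=7.4341  x^+=-0.4167  v^+=-3.8667  a^+=4.1467
step 6: x_pred=-1.7166  r=1.1466  x^+=-1.1926  v^+=-1.6773  a^+=5.4142
step 7: x_pred=-1.4065  r=-2.4335  x^+=-2.5186  v^+=-0.0693  a^+=2.7243
step 8: x_pred=-2.2854  r=-2.2746  x^+=-3.3249  v^+=0.4056  a^+=0.2100

v_post = 0.4056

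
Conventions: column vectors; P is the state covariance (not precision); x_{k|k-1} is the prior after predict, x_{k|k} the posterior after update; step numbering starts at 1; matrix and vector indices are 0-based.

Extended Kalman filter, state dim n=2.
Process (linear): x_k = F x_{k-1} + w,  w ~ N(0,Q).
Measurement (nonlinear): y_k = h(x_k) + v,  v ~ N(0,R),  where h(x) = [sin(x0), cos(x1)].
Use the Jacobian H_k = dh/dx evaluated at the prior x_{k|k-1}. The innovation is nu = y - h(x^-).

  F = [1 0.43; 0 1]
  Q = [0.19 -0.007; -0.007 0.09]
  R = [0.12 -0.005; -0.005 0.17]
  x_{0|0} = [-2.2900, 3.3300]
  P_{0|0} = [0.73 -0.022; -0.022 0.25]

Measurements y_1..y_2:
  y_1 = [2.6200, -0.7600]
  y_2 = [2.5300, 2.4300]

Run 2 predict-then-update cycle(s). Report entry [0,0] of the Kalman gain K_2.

K[0,0] = 0.1083

step 1: x^-=[-0.8581, 3.3300]  P^-=[0.9473 0.0785; 0.0785 0.3400]  H_jac=[0.6539 0.0000; 0.0000 0.1873]  S=[0.5250 0.0046; 0.0046 0.1819]  K=[1.1793 0.0509; 0.0947 0.3476]  nu=[3.3766, 0.2223]  x^+=[3.1354, 3.7271]  P^+=[0.2160 0.0147; 0.0147 0.3130]
step 2: x^-=[4.7380, 3.7271]  P^-=[0.4766 0.1423; 0.1423 0.4030]  H_jac=[0.0257 0.0000; 0.0000 0.5526]  S=[0.1203 -0.0030; -0.0030 0.2931]  K=[0.1083 0.2694; 0.0492 0.7604]  nu=[3.5297, 3.2634]  x^+=[5.9996, 6.3822]  P^+=[0.4541 0.0819; 0.0819 0.2335]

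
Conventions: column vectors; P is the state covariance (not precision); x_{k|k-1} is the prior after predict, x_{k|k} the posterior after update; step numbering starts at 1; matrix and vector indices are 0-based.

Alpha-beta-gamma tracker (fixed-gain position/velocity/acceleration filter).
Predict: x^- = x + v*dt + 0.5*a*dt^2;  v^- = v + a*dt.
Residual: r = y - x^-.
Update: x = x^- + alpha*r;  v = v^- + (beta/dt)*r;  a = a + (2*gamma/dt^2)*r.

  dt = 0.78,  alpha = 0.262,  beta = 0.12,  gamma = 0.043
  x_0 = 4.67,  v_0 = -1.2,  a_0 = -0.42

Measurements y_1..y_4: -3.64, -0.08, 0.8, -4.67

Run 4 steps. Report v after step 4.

step 1: x_pred=3.6062  r=-7.2462  x^+=1.7077  v^+=-2.6424  a^+=-1.4443
step 2: x_pred=-0.7927  r=0.7127  x^+=-0.6060  v^+=-3.6593  a^+=-1.3435
step 3: x_pred=-3.8689  r=4.6689  x^+=-2.6457  v^+=-3.9890  a^+=-0.6836
step 4: x_pred=-5.9650  r=1.2950  x^+=-5.6257  v^+=-4.3229  a^+=-0.5005

v_post = -4.3229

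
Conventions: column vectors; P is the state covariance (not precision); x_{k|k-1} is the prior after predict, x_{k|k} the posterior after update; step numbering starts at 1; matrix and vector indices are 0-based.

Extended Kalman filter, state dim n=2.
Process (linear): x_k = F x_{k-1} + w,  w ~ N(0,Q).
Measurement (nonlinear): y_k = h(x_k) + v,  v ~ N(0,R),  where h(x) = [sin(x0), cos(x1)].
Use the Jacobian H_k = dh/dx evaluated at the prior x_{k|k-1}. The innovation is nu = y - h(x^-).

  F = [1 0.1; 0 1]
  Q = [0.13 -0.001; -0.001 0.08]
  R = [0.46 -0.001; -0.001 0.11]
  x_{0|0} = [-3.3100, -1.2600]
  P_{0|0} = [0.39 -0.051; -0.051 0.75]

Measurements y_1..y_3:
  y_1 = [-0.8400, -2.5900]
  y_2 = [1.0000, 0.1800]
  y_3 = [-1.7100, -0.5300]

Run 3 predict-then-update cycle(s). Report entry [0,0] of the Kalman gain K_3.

step 1: x^-=[-3.4360, -1.2600]  P^-=[0.5173 0.0230; 0.0230 0.8300]  H_jac=[-0.9570 0.0000; 0.0000 0.9521]  S=[0.9337 -0.0220; -0.0220 0.8624]  K=[-0.5299 0.0119; -0.0020 0.9163]  nu=[-1.1302, -2.8958]  x^+=[-2.8716, -3.9111]  P^+=[0.2547 0.0019; 0.0019 0.1059]
step 2: x^-=[-3.2627, -3.9111]  P^-=[0.3862 0.0115; 0.0115 0.1859]  H_jac=[-0.9927 0.0000; 0.0000 -0.6958]  S=[0.8405 0.0070; 0.0070 0.2000]  K=[-0.4559 -0.0242; -0.0083 -0.6464]  nu=[0.8792, 0.8982]  x^+=[-3.6853, -4.4990]  P^+=[0.2112 0.0032; 0.0032 0.1022]
step 3: x^-=[-4.1352, -4.4990]  P^-=[0.3429 0.0124; 0.0124 0.1822]  H_jac=[-0.5457 0.0000; 0.0000 -0.9773]  S=[0.5621 0.0056; 0.0056 0.2840]  K=[-0.3325 -0.0361; -0.0058 -0.6268]  nu=[-2.5480, -0.3182]  x^+=[-3.2764, -4.2848]  P^+=[0.2802 0.0037; 0.0037 0.0705]

K[0,0] = -0.3325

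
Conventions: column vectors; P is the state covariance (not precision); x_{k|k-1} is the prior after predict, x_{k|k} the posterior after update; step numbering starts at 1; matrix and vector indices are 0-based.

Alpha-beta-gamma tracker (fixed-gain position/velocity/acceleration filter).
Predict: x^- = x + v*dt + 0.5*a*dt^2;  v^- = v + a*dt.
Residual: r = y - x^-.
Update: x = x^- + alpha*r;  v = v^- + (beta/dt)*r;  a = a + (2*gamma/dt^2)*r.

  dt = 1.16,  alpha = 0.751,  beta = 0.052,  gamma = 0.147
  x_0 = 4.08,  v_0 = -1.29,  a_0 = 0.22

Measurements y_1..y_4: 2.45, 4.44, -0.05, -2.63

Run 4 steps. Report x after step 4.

step 1: x_pred=2.7316  r=-0.2816  x^+=2.5201  v^+=-1.0474  a^+=0.1585
step 2: x_pred=1.4117  r=3.0283  x^+=3.6860  v^+=-0.7278  a^+=0.8201
step 3: x_pred=3.3934  r=-3.4434  x^+=0.8074  v^+=0.0691  a^+=0.0678
step 4: x_pred=0.9332  r=-3.5632  x^+=-1.7428  v^+=-0.0120  a^+=-0.7108

x_post = -1.7428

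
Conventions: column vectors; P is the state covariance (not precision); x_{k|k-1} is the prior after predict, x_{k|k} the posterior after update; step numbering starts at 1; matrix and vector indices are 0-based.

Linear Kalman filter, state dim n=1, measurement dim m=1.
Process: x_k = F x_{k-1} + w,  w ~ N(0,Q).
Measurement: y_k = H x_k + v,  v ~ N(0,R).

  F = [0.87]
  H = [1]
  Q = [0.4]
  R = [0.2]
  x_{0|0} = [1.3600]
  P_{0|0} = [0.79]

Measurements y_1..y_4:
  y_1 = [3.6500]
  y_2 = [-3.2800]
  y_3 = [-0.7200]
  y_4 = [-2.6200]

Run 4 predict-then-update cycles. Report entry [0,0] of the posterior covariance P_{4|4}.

P_post[0,0] = 0.1436

step 1: x^-=[1.1832]  P^-=[0.9980]  S=[1.1980]  K=[0.8330]  nu=[2.4668]  x^+=[3.2382]  P^+=[0.1666]
step 2: x^-=[2.8172]  P^-=[0.5261]  S=[0.7261]  K=[0.7246]  nu=[-6.0972]  x^+=[-1.6006]  P^+=[0.1449]
step 3: x^-=[-1.3925]  P^-=[0.5097]  S=[0.7097]  K=[0.7182]  nu=[0.6725]  x^+=[-0.9095]  P^+=[0.1436]
step 4: x^-=[-0.7913]  P^-=[0.5087]  S=[0.7087]  K=[0.7178]  nu=[-1.8287]  x^+=[-2.1039]  P^+=[0.1436]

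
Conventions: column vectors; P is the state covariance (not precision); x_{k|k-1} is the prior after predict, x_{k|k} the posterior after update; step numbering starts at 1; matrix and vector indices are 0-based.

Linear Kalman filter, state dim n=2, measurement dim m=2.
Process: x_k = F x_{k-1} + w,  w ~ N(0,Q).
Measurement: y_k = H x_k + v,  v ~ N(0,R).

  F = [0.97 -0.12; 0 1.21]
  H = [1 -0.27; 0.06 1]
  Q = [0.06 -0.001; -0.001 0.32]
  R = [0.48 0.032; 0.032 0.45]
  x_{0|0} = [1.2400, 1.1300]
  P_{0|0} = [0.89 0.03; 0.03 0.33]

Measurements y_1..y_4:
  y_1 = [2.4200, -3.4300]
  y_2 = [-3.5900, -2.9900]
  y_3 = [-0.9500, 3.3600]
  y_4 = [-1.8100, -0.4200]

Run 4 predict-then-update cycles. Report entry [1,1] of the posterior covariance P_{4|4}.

step 1: x^-=[1.0672, 1.3673]  P^-=[0.8952 -0.0137; -0.0137 0.8032]  S=[1.4411 -0.1446; -0.1446 1.2547]  K=[0.6343 0.1050; -0.0969 0.6283]  nu=[1.7220, -4.8613]  x^+=[1.6490, -1.8539]  P^+=[0.3208 0.0483; 0.0483 0.2767]
step 2: x^-=[1.8220, -2.2432]  P^-=[0.3546 0.0155; 0.0155 0.7251]  S=[0.8791 -0.1273; -0.1273 1.1783]  K=[0.4095 0.0754; -0.1177 0.6035]  nu=[-6.0176, -0.8562]  x^+=[-0.7071, -2.0515]  P^+=[0.2083 0.0346; 0.0346 0.2657]
step 3: x^-=[-0.4397, -2.4823]  P^-=[0.2518 0.0010; 0.0010 0.7091]  S=[0.7830 -0.1434; -0.1434 1.1601]  K=[0.3313 0.0548; -0.1344 0.5947]  nu=[-1.1805, 5.8687]  x^+=[-0.5092, 1.1662]  P^+=[0.1676 0.0252; 0.0252 0.2618]
step 4: x^-=[-0.6338, 1.4111]  P^-=[0.2156 -0.0094; -0.0094 0.7033]  S=[0.7519 -0.1542; -0.1542 1.1529]  K=[0.2989 0.0430; -0.1440 0.5902]  nu=[-0.7952, -1.7931]  x^+=[-0.9487, 0.4673]  P^+=[0.1502 0.0199; 0.0199 0.2598]

P_post[1,1] = 0.2598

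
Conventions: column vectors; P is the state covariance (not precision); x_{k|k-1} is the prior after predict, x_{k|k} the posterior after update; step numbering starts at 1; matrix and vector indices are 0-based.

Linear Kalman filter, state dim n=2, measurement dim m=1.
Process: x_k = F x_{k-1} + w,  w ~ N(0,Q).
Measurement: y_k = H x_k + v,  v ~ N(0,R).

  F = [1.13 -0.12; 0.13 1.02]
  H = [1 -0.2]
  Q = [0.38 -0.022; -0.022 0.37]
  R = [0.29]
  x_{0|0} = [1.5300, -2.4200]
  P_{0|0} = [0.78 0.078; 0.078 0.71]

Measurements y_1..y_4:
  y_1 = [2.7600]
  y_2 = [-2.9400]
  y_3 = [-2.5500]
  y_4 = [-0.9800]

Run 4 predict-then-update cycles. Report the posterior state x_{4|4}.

x_post = [-1.6423, -1.3379]

step 1: x^-=[2.0193, -2.2695]  P^-=[1.3651 0.0944; 0.0944 1.1426]  S=[1.6630]  K=[0.8095; -0.0807]  nu=[0.2868]  x^+=[2.2515, -2.2926]  P^+=[0.2753 0.2030; 0.2030 1.1317]
step 2: x^-=[2.8193, -2.0458]  P^-=[0.6928 0.1107; 0.1107 1.6059]  S=[1.0028]  K=[0.6688; -0.2099]  nu=[-6.1684]  x^+=[-1.3063, -0.7509]  P^+=[0.2443 0.2515; 0.2515 1.5617]
step 3: x^-=[-1.3861, -0.9358]  P^-=[0.6462 0.1086; 0.1086 2.0657]  S=[0.9753]  K=[0.6402; -0.3122]  nu=[-1.3511]  x^+=[-2.2511, -0.5140]  P^+=[0.2464 0.3036; 0.3036 1.9706]
step 4: x^-=[-2.4820, -0.8169]  P^-=[0.6407 0.1182; 0.1182 2.5049]  S=[0.9836]  K=[0.6273; -0.3892]  nu=[1.3387]  x^+=[-1.6423, -1.3379]  P^+=[0.2536 0.3583; 0.3583 2.3559]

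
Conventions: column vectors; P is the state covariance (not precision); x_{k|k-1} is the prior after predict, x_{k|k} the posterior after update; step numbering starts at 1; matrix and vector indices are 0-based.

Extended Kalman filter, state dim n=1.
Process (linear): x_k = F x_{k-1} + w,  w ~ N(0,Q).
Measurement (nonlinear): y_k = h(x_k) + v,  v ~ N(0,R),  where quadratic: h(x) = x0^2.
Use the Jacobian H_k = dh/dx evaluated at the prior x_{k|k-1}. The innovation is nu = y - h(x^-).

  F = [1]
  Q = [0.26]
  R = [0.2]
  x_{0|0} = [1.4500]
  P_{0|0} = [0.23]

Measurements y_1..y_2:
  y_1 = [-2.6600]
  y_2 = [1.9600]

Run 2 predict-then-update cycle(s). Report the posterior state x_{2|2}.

x_post = [-0.7104]

step 1: x^-=[1.4500]  P^-=[0.4900]  H_jac=[2.9000]  S=[4.3209]  K=[0.3289]  nu=[-4.7625]  x^+=[-0.1162]  P^+=[0.0227]
step 2: x^-=[-0.1162]  P^-=[0.2827]  H_jac=[-0.2325]  S=[0.2153]  K=[-0.3052]  nu=[1.9465]  x^+=[-0.7104]  P^+=[0.2626]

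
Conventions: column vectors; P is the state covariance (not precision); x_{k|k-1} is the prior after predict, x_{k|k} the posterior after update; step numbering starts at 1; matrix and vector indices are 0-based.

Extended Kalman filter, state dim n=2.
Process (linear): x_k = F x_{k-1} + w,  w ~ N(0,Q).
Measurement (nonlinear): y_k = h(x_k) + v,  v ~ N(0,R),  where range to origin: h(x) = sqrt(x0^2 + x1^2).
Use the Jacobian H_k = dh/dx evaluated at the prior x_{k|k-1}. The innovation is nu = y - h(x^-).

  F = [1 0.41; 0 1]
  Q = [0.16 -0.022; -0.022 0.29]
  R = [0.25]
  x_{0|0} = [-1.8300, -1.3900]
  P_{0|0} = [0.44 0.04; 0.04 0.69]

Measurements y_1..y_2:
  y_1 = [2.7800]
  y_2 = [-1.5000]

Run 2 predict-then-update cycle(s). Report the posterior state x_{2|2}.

step 1: x^-=[-2.3999, -1.3900]  P^-=[0.7488 0.3009; 0.3009 0.9800]  H_jac=[-0.8653 -0.5012]  S=[1.3179]  K=[-0.6061; -0.5703]  nu=[0.0066]  x^+=[-2.4039, -1.3938]  P^+=[0.2647 -0.1546; -0.1546 0.5514]
step 2: x^-=[-2.9754, -1.3938]  P^-=[0.3906 0.0495; 0.0495 0.8414]  H_jac=[-0.9056 -0.4242]  S=[0.7597]  K=[-0.4932; -0.5288]  nu=[-4.7856]  x^+=[-0.6152, 1.1368]  P^+=[0.2058 -0.1487; -0.1487 0.6290]

x_post = [-0.6152, 1.1368]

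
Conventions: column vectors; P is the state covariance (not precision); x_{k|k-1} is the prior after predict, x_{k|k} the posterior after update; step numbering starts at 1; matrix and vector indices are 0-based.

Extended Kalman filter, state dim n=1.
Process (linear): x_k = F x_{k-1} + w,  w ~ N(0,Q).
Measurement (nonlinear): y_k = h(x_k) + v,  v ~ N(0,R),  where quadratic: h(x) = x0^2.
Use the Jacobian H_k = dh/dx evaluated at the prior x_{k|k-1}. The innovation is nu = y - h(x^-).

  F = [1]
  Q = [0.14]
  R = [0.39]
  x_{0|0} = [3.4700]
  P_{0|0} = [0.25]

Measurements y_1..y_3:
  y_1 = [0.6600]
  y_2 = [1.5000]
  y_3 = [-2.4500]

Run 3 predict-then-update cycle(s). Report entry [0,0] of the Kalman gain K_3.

step 1: x^-=[3.4700]  P^-=[0.3900]  H_jac=[6.9400]  S=[19.1738]  K=[0.1412]  nu=[-11.3809]  x^+=[1.8635]  P^+=[0.0079]
step 2: x^-=[1.8635]  P^-=[0.1479]  H_jac=[3.7269]  S=[2.4448]  K=[0.2255]  nu=[-1.9725]  x^+=[1.4186]  P^+=[0.0236]
step 3: x^-=[1.4186]  P^-=[0.1636]  H_jac=[2.8373]  S=[1.7070]  K=[0.2719]  nu=[-4.4625]  x^+=[0.2052]  P^+=[0.0374]

K[0,0] = 0.2719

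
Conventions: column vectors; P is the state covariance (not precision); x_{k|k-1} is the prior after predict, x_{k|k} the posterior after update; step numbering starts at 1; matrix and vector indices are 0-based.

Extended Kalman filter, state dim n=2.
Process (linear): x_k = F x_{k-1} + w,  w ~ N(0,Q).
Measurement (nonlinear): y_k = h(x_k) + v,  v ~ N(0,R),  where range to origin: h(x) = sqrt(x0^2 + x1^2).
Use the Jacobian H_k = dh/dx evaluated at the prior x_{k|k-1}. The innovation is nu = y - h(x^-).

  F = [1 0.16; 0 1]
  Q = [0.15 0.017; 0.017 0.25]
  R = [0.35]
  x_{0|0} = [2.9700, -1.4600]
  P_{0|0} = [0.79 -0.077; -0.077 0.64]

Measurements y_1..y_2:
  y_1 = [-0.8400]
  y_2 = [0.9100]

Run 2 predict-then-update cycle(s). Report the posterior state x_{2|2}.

x_post = [0.1191, -0.7044]

step 1: x^-=[2.7364, -1.4600]  P^-=[0.9317 0.0424; 0.0424 0.8900]  H_jac=[0.8823 -0.4707]  S=[1.2373]  K=[0.6483; -0.3084]  nu=[-3.9415]  x^+=[0.1812, -0.2445]  P^+=[0.4118 0.2897; 0.2897 0.7723]
step 2: x^-=[0.1421, -0.2445]  P^-=[0.6743 0.4303; 0.4303 1.0223]  H_jac=[0.5024 -0.8646]  S=[0.9106]  K=[-0.0366; -0.7333]  nu=[0.6272]  x^+=[0.1191, -0.7044]  P^+=[0.6730 0.4059; 0.4059 0.5327]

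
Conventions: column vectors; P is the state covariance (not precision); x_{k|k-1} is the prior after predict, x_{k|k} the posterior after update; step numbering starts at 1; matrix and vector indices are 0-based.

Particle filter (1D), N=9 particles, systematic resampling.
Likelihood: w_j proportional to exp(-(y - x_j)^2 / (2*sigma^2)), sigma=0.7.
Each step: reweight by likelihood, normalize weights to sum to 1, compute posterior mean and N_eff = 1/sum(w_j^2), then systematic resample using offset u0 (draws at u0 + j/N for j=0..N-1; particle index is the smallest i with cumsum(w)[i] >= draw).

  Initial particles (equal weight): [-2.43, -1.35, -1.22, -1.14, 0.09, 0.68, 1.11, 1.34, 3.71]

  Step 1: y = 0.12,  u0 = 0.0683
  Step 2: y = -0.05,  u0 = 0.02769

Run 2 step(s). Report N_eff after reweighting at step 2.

step 1: w=[0.0005, 0.0396, 0.0575, 0.0711, 0.3592, 0.2611, 0.1322, 0.0787, 0.0000]  mean=0.2562  Neff=4.3329  idx=[2, 4, 4, 4, 4, 5, 5, 6, 7]
step 2: w=[0.0432, 0.1713, 0.1713, 0.1713, 0.1713, 0.1015, 0.1015, 0.0443, 0.0243]  mean=0.2287  Neff=7.0226  idx=[0, 1, 2, 2, 3, 4, 4, 5, 6]

N_eff = 7.0226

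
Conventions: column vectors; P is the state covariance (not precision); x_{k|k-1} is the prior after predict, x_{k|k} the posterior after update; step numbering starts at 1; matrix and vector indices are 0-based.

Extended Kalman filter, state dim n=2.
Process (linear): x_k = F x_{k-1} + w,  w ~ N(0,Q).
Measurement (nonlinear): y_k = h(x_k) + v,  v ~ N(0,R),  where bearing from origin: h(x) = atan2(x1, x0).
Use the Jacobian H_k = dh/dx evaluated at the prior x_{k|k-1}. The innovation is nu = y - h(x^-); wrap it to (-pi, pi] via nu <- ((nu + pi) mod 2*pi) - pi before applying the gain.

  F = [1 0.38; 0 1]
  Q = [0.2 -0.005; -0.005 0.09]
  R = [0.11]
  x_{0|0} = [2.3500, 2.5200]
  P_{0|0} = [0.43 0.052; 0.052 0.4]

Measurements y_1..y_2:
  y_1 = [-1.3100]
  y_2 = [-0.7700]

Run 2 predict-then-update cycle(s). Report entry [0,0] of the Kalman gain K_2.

step 1: x^-=[3.3076, 2.5200]  P^-=[0.7273 0.1990; 0.1990 0.4900]  H_jac=[-0.1457 0.1913]  S=[0.1323]  K=[-0.5135; 0.4893]  nu=[-1.9611]  x^+=[4.3146, 1.5604]  P^+=[0.6924 0.2322; 0.2322 0.4583]
step 2: x^-=[4.9076, 1.5604]  P^-=[1.1351 0.4014; 0.4014 0.5483]  H_jac=[-0.0588 0.1851]  S=[0.1240]  K=[0.0605; 0.6280]  nu=[-1.0778]  x^+=[4.8424, 0.8835]  P^+=[1.1346 0.3967; 0.3967 0.4994]

K[0,0] = 0.0605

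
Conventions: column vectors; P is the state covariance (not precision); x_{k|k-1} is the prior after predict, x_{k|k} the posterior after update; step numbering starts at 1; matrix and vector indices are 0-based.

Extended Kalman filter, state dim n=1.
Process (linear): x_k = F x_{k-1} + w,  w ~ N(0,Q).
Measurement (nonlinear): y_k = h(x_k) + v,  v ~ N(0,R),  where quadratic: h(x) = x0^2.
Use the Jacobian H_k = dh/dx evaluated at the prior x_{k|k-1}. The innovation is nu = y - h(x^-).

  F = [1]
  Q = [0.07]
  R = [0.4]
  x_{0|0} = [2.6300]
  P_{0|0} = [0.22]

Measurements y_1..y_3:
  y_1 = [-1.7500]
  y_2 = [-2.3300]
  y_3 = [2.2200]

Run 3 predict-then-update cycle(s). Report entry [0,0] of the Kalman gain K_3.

step 1: x^-=[2.6300]  P^-=[0.2900]  H_jac=[5.2600]  S=[8.4236]  K=[0.1811]  nu=[-8.6669]  x^+=[1.0605]  P^+=[0.0138]
step 2: x^-=[1.0605]  P^-=[0.0838]  H_jac=[2.1211]  S=[0.7769]  K=[0.2287]  nu=[-3.4548]  x^+=[0.2704]  P^+=[0.0431]
step 3: x^-=[0.2704]  P^-=[0.1131]  H_jac=[0.5408]  S=[0.4331]  K=[0.1413]  nu=[2.1469]  x^+=[0.5737]  P^+=[0.1045]

K[0,0] = 0.1413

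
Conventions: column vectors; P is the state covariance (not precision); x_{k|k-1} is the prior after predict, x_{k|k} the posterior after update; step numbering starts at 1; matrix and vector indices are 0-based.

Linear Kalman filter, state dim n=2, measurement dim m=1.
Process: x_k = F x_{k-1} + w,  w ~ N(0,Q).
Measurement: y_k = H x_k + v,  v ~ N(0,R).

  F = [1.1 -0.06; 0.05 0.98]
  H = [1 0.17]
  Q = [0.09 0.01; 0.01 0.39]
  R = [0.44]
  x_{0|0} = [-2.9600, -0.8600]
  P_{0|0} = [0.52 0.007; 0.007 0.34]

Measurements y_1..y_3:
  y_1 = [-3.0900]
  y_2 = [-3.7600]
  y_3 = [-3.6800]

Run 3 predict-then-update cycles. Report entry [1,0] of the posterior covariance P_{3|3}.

P_post[1,0] = -0.2040

step 1: x^-=[-3.2044, -0.9908]  P^-=[0.7195 0.0261; 0.0261 0.7185]  S=[1.1892]  K=[0.6088; 0.1247]  nu=[0.2828]  x^+=[-3.0322, -0.9555]  P^+=[0.2788 -0.0641; -0.0641 0.7000]
step 2: x^-=[-3.2781, -1.0880]  P^-=[0.4383 -0.0848; -0.0848 1.0567]  S=[0.8800]  K=[0.4817; 0.1078]  nu=[-0.2969]  x^+=[-3.4211, -1.1200]  P^+=[0.2341 -0.1305; -0.1305 1.0465]
step 3: x^-=[-3.6960, -1.2687]  P^-=[0.3943 -0.1789; -0.1789 1.3829]  S=[0.8134]  K=[0.4473; 0.0691]  nu=[0.2317]  x^+=[-3.5924, -1.2527]  P^+=[0.2315 -0.2040; -0.2040 1.3790]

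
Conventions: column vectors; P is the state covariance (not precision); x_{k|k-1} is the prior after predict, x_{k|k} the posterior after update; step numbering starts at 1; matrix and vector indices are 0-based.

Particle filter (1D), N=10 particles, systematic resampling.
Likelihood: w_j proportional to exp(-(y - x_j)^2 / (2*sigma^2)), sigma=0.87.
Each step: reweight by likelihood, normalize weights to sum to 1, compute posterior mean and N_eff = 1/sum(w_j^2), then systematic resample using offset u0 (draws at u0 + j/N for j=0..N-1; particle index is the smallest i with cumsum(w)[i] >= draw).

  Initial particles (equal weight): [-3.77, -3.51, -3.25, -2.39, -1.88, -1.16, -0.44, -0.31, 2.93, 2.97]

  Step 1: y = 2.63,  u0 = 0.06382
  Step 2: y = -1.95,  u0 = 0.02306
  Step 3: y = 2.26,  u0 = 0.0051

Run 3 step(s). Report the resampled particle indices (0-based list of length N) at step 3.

step 1: w=[0.0000, 0.0000, 0.0000, 0.0000, 0.0000, 0.0000, 0.0011, 0.0018, 0.5028, 0.4944]  mean=2.9403  Neff=2.0113  idx=[8, 8, 8, 8, 8, 9, 9, 9, 9, 9]
step 2: w=[0.1129, 0.1129, 0.1129, 0.1129, 0.1129, 0.0871, 0.0871, 0.0871, 0.0871, 0.0871]  mean=2.9474  Neff=9.8369  idx=[0, 1, 1, 2, 3, 4, 5, 6, 7, 9]
step 3: w=[0.1015, 0.1015, 0.1015, 0.1015, 0.1015, 0.1015, 0.0978, 0.0978, 0.0978, 0.0978]  mean=2.9457  Neff=9.9968  idx=[0, 1, 2, 3, 3, 4, 5, 6, 8, 9]

resampled_idx = [0, 1, 2, 3, 3, 4, 5, 6, 8, 9]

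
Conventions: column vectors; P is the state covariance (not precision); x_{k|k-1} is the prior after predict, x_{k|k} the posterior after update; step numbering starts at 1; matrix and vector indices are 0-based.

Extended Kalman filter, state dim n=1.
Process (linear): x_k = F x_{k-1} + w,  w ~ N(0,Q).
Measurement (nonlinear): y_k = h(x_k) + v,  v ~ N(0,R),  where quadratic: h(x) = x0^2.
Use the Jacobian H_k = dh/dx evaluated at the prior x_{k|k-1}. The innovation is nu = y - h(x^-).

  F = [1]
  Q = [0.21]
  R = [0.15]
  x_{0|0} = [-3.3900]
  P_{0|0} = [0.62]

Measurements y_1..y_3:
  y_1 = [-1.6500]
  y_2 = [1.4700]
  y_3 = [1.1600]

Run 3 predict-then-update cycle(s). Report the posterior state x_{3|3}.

x_post = [-1.1045]

step 1: x^-=[-3.3900]  P^-=[0.8300]  H_jac=[-6.7800]  S=[38.3038]  K=[-0.1469]  nu=[-13.1421]  x^+=[-1.4592]  P^+=[0.0033]
step 2: x^-=[-1.4592]  P^-=[0.2133]  H_jac=[-2.9185]  S=[1.9663]  K=[-0.3165]  nu=[-0.6593]  x^+=[-1.2505]  P^+=[0.0163]
step 3: x^-=[-1.2505]  P^-=[0.2263]  H_jac=[-2.5011]  S=[1.5654]  K=[-0.3615]  nu=[-0.4038]  x^+=[-1.1045]  P^+=[0.0217]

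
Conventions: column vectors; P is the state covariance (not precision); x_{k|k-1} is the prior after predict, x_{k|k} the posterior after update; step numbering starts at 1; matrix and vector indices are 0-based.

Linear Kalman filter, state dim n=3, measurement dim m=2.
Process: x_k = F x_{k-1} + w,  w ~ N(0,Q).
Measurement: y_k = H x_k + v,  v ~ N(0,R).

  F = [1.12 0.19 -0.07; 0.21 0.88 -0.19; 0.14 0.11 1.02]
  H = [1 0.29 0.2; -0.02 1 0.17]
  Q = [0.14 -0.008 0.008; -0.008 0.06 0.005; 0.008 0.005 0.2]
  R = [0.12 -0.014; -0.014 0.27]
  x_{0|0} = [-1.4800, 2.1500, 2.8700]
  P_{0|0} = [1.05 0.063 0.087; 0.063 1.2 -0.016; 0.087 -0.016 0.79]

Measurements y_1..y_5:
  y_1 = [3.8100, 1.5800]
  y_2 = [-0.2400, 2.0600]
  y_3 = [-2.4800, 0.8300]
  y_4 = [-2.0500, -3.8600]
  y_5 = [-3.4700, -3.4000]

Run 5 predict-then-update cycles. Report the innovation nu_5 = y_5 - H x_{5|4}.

innov = [0.9777, 0.2854]

step 1: x^-=[-1.4500, 1.0359, 2.9567]  P^-=[1.5179 0.4965 0.2463; 0.4965 1.0858 0.0104; 0.2463 0.0104 1.0802]  S=[2.1601 0.8443; 0.8443 1.3696]  K=[0.8526 -0.1547; 0.0909 0.7307; 0.2127 0.0070]  nu=[4.3682, 0.0125]  x^+=[2.2726, 1.4423, 3.8860]  P^+=[0.1375 -0.0304 -0.1212; -0.0304 0.2243 -0.1701; -0.1212 -0.1701 0.9799]
step 2: x^-=[2.5473, 1.0081, 4.4405]  P^-=[0.3360 0.0880 -0.2092; 0.0880 0.3305 -0.3355; -0.2092 -0.3355 1.1512]  S=[0.4583 0.0834; 0.0834 0.5178]  K=[0.7021 -0.0248; 0.1640 0.4984; -0.1224 -0.2422]  nu=[-3.9678, 0.3479]  x^+=[-0.2471, 0.5307, 4.8417]  P^+=[0.1127 0.0128 -0.1590; 0.0128 0.1759 -0.2554; -0.1590 -0.2554 1.1090]
step 3: x^-=[-0.5148, -0.5048, 4.9624]  P^-=[0.3303 0.1369 -0.2756; 0.1369 0.3441 -0.4414; -0.2756 -0.4414 1.2558]  S=[0.4475 0.1022; 0.1022 0.4968]  K=[0.6982 0.0244; 0.2195 0.4908; -0.2502 -0.3963]  nu=[-2.8113, 0.4809]  x^+=[-2.4660, -0.8859, 5.4751]  P^+=[0.1084 0.0268 -0.1637; 0.0268 0.1808 -0.2988; -0.1637 -0.2988 1.1295]
step 4: x^-=[-3.3135, -2.3377, 5.1419]  P^-=[0.3331 0.1567 -0.2889; 0.1567 0.3684 -0.4820; -0.2889 -0.4820 1.2665]  S=[0.4541 0.1169; 0.1169 0.5070]  K=[0.6964 0.0384; 0.2383 0.5040; -0.2697 -0.4524]  nu=[0.9130, -2.4627]  x^+=[-2.7723, -3.3613, 6.0096]  P^+=[0.1059 0.0294 -0.1567; 0.0294 0.1858 -0.3087; -0.1567 -0.3087 1.1012]
step 5: x^-=[-4.1643, -4.6819, 5.3720]  P^-=[0.3302 0.1586 -0.2807; 0.1586 0.3749 -0.4831; -0.2807 -0.4831 1.2369]  S=[0.4548 0.1208; 0.1208 0.5121]  K=[0.6930 0.0401; 0.2401 0.5089; -0.2590 -0.4606]  nu=[0.9777, 0.2854]  x^+=[-3.4754, -4.3019, 4.9873]  P^+=[0.1042 0.0287 -0.1498; 0.0287 0.1865 -0.3054; -0.1498 -0.3054 1.0689]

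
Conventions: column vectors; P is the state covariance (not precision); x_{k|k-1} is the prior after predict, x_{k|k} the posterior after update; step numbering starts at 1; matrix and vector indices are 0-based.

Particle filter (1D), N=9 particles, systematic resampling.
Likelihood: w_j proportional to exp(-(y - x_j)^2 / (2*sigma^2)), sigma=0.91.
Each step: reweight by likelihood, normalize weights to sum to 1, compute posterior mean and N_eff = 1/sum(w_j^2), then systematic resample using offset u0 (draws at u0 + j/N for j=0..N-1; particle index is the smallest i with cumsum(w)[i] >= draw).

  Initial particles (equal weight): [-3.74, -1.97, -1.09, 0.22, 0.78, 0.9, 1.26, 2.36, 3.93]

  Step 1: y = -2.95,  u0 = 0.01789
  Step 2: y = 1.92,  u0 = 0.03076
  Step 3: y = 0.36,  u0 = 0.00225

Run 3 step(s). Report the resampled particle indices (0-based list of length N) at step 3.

step 1: w=[0.4998, 0.4080, 0.0902, 0.0017, 0.0002, 0.0001, 0.0000, 0.0000, 0.0000]  mean=-2.7708  Neff=2.3561  idx=[0, 0, 0, 0, 0, 1, 1, 1, 1]
step 2: w=[0.0000, 0.0000, 0.0000, 0.0000, 0.0000, 0.2500, 0.2500, 0.2500, 0.2500]  mean=-1.9701  Neff=4.0004  idx=[5, 5, 6, 6, 6, 7, 7, 8, 8]
step 3: w=[0.1111, 0.1111, 0.1111, 0.1111, 0.1111, 0.1111, 0.1111, 0.1111, 0.1111]  mean=-1.9700  Neff=9.0000  idx=[0, 1, 2, 3, 4, 5, 6, 7, 8]

resampled_idx = [0, 1, 2, 3, 4, 5, 6, 7, 8]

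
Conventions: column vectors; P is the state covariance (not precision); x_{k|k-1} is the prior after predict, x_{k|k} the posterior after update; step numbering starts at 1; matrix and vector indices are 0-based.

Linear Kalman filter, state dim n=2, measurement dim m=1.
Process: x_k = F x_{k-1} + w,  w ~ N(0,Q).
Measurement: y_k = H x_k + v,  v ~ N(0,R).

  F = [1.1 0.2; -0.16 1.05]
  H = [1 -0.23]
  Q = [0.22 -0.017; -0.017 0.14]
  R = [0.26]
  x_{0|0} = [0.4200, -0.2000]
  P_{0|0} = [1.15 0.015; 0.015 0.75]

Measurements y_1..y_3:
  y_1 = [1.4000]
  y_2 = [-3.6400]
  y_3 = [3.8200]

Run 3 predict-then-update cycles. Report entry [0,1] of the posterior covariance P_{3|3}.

P_post[0,1] = 0.3515

step 1: x^-=[0.4220, -0.2772]  P^-=[1.6481 -0.0451; -0.0451 0.9913]  S=[1.9813]  K=[0.8371; -0.1378]  nu=[0.9142]  x^+=[1.1873, -0.4032]  P^+=[0.2598 0.1835; 0.1835 0.9536]
step 2: x^-=[1.2254, -0.6133]  P^-=[0.6533 0.3436; 0.3436 1.1364]  S=[0.8154]  K=[0.7043; 0.1009]  nu=[-5.0064]  x^+=[-2.3008, -1.1183]  P^+=[0.2488 0.2857; 0.2857 1.1281]
step 3: x^-=[-2.7545, -0.8061]  P^-=[0.6919 0.4969; 0.4969 1.2941]  S=[0.7918]  K=[0.7295; 0.2517]  nu=[6.3891]  x^+=[1.9065, 0.8020]  P^+=[0.2705 0.3515; 0.3515 1.2439]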